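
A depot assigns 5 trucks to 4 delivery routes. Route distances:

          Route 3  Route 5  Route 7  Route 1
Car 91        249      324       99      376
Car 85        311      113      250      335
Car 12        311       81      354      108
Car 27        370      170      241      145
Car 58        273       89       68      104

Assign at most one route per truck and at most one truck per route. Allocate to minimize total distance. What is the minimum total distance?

Treat this as an assignment problem: match each truck to one route.
Optimal: Car 91→Route 3 (249 km), Car 85→Route 5 (113 km), Car 58→Route 7 (68 km), Car 12→Route 1 (108 km) — total 249+113+68+108 = 538 km.
Min-entry greedy (repeatedly take the single cheapest remaining cell) gives 543 km, worse by 5.
No other one-to-one assignment undercuts 538 km.

Minimum total: 538 km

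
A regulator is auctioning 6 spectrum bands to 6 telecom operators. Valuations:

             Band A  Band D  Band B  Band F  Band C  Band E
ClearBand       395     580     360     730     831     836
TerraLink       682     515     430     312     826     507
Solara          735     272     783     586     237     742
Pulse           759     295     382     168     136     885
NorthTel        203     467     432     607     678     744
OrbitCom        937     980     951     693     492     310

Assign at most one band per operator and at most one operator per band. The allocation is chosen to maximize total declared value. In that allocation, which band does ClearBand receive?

Optimal: ClearBand→Band F ($730M), TerraLink→Band C ($826M), Solara→Band B ($783M), Pulse→Band A ($759M), NorthTel→Band E ($744M), OrbitCom→Band D ($980M) — total 730+826+783+759+744+980 = $4822M.
Swapping NorthTel↔TerraLink (NorthTel→Band C $678M, TerraLink→Band E $507M) loses 385.
ClearBand's own top band is Band E ($836M), but forcing ClearBand→Band E and reassigning the rest optimally gives only $4791M — worse by 31.

ClearBand receives Band F.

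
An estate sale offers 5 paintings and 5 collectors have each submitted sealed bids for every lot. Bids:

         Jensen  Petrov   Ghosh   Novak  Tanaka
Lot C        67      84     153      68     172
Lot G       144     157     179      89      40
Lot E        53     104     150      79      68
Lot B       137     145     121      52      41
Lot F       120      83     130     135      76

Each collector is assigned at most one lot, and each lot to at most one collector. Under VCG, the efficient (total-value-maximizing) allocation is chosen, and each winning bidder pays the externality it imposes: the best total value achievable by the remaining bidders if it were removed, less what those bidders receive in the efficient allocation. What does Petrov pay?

Petrov pays $29.

Efficient allocation: Jensen→Lot B ($137), Petrov→Lot G ($157), Ghosh→Lot E ($150), Novak→Lot F ($135), Tanaka→Lot C ($172); total welfare W = $751.
Petrov receives Lot G at value $157, so the others get W − 157 = $594.
Without Petrov: best allocation of the remaining 4 bidders over all 5 lots is Jensen→Lot B ($137), Ghosh→Lot G ($179), Novak→Lot F ($135), Tanaka→Lot C ($172), total $623.
VCG payment = (others' best without Petrov) − (others' welfare with Petrov) = 623 − 594 = $29.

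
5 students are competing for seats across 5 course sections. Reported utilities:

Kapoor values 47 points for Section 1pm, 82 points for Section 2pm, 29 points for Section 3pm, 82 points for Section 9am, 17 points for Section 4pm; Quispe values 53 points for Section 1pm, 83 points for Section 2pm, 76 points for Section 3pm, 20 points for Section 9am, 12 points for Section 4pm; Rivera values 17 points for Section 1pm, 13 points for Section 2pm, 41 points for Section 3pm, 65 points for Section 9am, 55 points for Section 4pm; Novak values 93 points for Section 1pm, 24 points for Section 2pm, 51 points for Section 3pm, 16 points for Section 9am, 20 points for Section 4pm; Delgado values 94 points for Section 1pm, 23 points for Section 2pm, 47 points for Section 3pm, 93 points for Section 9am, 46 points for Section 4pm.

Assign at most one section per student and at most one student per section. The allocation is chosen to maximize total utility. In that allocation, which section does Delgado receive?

Delgado receives Section 9am.

Treat this as an assignment problem: match each student to one section.
Optimal: Kapoor→Section 2pm (82 points), Quispe→Section 3pm (76 points), Rivera→Section 4pm (55 points), Novak→Section 1pm (93 points), Delgado→Section 9am (93 points) — total 82+76+55+93+93 = 399 points.
Column-greedy (each section in turn goes to its best remaining student) gives 365 points, worse by 34.
No other one-to-one assignment exceeds 399 points.
Delgado's own top section is Section 1pm (94 points), but forcing Delgado→Section 1pm and reassigning the rest optimally gives only 365 points — worse by 34.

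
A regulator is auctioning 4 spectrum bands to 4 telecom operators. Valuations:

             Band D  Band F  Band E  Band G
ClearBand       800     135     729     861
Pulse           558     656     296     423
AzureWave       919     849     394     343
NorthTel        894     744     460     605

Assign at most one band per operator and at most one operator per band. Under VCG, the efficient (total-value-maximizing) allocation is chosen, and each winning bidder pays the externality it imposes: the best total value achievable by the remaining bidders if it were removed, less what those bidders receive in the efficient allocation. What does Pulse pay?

Pulse pays $351M.

Efficient allocation: ClearBand→Band E ($729M), Pulse→Band F ($656M), AzureWave→Band D ($919M), NorthTel→Band G ($605M); total welfare W = $2909M.
Pulse receives Band F at value $656M, so the others get W − 656 = $2253M.
Without Pulse: best allocation of the remaining 3 bidders over all 4 bands is ClearBand→Band G ($861M), AzureWave→Band F ($849M), NorthTel→Band D ($894M), total $2604M.
VCG payment = (others' best without Pulse) − (others' welfare with Pulse) = 2604 − 2253 = $351M.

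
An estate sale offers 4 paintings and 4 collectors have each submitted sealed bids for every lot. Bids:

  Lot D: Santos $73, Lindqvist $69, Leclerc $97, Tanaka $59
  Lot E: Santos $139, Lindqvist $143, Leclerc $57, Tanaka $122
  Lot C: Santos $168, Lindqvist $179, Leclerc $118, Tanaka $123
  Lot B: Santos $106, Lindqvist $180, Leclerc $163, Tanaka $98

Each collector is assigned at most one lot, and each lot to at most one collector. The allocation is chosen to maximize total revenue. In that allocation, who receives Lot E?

Tanaka receives Lot E.

Optimal: Santos→Lot C ($168), Lindqvist→Lot B ($180), Leclerc→Lot D ($97), Tanaka→Lot E ($122) — total 168+180+97+122 = $567.
Next-best assignment: Santos→Lot E, Lindqvist→Lot C, Leclerc→Lot B, Tanaka→Lot D = $540.
Tanaka's own top lot is Lot C ($123), but forcing Tanaka→Lot C and reassigning the rest optimally gives only $539 — worse by 28.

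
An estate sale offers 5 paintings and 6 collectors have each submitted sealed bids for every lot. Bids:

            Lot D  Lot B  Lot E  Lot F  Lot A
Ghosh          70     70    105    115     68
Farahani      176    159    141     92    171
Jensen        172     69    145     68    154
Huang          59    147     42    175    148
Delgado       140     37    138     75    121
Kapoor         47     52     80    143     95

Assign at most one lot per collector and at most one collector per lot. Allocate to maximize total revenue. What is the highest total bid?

This is the linear assignment problem.
Optimal: Jensen→Lot D ($172), Huang→Lot B ($147), Delgado→Lot E ($138), Kapoor→Lot F ($143), Farahani→Lot A ($171) — total 172+147+138+143+171 = $771.
Row-greedy (each collector in turn takes its best remaining lot) gives $730, worse by 41.

Maximum total: $771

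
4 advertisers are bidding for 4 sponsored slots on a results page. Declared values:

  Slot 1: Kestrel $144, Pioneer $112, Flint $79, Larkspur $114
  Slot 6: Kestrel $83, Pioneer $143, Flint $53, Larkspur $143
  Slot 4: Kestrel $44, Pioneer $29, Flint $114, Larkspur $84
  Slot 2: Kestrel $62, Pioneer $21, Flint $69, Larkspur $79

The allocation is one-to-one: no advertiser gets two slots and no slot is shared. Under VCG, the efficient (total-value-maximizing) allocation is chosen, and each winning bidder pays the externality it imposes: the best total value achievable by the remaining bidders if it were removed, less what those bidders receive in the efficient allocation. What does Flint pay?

Flint pays $5.

Efficient allocation: Kestrel→Slot 1 ($144), Pioneer→Slot 6 ($143), Flint→Slot 4 ($114), Larkspur→Slot 2 ($79); total welfare W = $480.
Flint receives Slot 4 at value $114, so the others get W − 114 = $366.
Without Flint: best allocation of the remaining 3 bidders over all 4 slots is Kestrel→Slot 1 ($144), Pioneer→Slot 6 ($143), Larkspur→Slot 4 ($84), total $371.
VCG payment = (others' best without Flint) − (others' welfare with Flint) = 371 − 366 = $5.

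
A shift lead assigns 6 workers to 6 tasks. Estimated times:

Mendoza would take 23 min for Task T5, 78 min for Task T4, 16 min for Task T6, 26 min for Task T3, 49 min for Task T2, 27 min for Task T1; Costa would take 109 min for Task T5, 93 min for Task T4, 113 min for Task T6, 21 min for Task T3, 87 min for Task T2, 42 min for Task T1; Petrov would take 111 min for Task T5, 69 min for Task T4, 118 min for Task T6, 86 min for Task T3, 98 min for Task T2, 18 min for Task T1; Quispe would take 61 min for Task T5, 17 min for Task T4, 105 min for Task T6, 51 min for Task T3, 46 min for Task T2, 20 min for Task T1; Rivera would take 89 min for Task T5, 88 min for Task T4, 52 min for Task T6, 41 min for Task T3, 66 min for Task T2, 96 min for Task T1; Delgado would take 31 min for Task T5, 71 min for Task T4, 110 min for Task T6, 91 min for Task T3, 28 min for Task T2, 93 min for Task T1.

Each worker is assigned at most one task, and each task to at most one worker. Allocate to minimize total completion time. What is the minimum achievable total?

Optimal: Mendoza→Task T5 (23 min), Costa→Task T3 (21 min), Petrov→Task T1 (18 min), Quispe→Task T4 (17 min), Rivera→Task T6 (52 min), Delgado→Task T2 (28 min) — total 23+21+18+17+52+28 = 159 min.
Next-best assignment: Mendoza→Task T6, Costa→Task T3, Petrov→Task T1, Quispe→Task T4, Rivera→Task T2, Delgado→Task T5 = 169 min.
Swapping Costa↔Quispe (Costa→Task T4 93 min, Quispe→Task T3 51 min) adds 106.
Checked against all permutations: 159 min is optimal.

Min total: 159 min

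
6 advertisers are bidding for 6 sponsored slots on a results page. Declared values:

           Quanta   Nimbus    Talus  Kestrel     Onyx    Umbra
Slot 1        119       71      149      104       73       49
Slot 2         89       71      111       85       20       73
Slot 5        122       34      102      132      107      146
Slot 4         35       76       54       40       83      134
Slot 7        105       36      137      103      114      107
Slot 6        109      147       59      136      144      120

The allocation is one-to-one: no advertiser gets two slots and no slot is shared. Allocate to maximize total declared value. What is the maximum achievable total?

Optimal: Quanta→Slot 2 ($89), Nimbus→Slot 6 ($147), Talus→Slot 1 ($149), Kestrel→Slot 5 ($132), Onyx→Slot 7 ($114), Umbra→Slot 4 ($134) — total 89+147+149+132+114+134 = $765.
Max-entry greedy (repeatedly take the single best remaining cell) gives $685, worse by 80.
Swapping Umbra↔Quanta (Umbra→Slot 2 $73, Quanta→Slot 4 $35) loses 115.
Every other assignment is strictly worse.

Max total: $765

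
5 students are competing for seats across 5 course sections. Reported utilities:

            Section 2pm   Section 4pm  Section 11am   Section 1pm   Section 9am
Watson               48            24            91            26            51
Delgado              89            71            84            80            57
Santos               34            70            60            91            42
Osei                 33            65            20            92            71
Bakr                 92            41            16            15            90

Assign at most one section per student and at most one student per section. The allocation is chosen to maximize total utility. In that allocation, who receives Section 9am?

This is the linear assignment problem.
Optimal: Watson→Section 11am (91 points), Delgado→Section 2pm (89 points), Santos→Section 4pm (70 points), Osei→Section 1pm (92 points), Bakr→Section 9am (90 points) — total 91+89+70+92+90 = 432 points.
Row-greedy (each student in turn takes its best remaining section) gives 383 points, worse by 49.
Bakr's own top section is Section 2pm (92 points), but forcing Bakr→Section 2pm and reassigning the rest optimally gives only 416 points — worse by 16.

Bakr receives Section 9am.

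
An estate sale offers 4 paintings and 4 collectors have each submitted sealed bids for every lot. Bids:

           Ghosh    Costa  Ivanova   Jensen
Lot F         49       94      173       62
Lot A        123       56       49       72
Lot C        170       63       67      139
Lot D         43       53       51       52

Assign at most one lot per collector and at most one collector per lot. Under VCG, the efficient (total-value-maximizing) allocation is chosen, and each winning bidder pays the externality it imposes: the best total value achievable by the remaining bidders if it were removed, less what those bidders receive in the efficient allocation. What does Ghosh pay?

Ghosh pays $3.

Efficient allocation: Ghosh→Lot A ($123), Costa→Lot D ($53), Ivanova→Lot F ($173), Jensen→Lot C ($139); total welfare W = $488.
Ghosh receives Lot A at value $123, so the others get W − 123 = $365.
Without Ghosh: best allocation of the remaining 3 bidders over all 4 lots is Costa→Lot A ($56), Ivanova→Lot F ($173), Jensen→Lot C ($139), total $368.
VCG payment = (others' best without Ghosh) − (others' welfare with Ghosh) = 368 − 365 = $3.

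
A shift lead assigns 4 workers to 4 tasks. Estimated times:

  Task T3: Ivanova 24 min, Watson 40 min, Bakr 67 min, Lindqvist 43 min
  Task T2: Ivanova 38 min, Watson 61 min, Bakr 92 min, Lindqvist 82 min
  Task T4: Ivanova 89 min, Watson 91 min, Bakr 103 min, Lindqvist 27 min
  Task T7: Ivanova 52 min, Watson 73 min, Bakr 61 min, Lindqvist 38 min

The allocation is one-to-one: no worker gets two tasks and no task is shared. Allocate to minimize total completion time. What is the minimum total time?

Optimal: Ivanova→Task T2 (38 min), Watson→Task T3 (40 min), Bakr→Task T7 (61 min), Lindqvist→Task T4 (27 min) — total 38+40+61+27 = 166 min.
Min-entry greedy (repeatedly take the single cheapest remaining cell) gives 173 min, worse by 7.
Next-best assignment: Ivanova→Task T3, Watson→Task T2, Bakr→Task T7, Lindqvist→Task T4 = 173 min.
No other one-to-one assignment undercuts 166 min.

Minimum total: 166 min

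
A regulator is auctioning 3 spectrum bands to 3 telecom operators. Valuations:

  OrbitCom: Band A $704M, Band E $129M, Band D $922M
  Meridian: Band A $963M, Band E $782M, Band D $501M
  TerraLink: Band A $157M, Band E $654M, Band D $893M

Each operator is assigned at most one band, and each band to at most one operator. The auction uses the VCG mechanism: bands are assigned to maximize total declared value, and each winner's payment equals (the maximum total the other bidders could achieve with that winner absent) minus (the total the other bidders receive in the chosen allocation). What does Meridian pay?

Meridian pays $21M.

Efficient allocation: OrbitCom→Band D ($922M), Meridian→Band A ($963M), TerraLink→Band E ($654M); total welfare W = $2539M.
Meridian receives Band A at value $963M, so the others get W − 963 = $1576M.
Without Meridian: best allocation of the remaining 2 bidders over all 3 bands is OrbitCom→Band A ($704M), TerraLink→Band D ($893M), total $1597M.
VCG payment = (others' best without Meridian) − (others' welfare with Meridian) = 1597 − 1576 = $21M.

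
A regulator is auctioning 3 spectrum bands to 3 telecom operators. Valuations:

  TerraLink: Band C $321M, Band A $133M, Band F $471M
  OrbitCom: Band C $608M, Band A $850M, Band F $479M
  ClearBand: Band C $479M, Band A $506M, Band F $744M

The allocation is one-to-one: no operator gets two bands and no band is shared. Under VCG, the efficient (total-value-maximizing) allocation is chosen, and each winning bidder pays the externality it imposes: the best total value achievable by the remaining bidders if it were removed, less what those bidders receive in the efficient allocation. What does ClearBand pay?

ClearBand pays $150M.

Efficient allocation: TerraLink→Band C ($321M), OrbitCom→Band A ($850M), ClearBand→Band F ($744M); total welfare W = $1915M.
ClearBand receives Band F at value $744M, so the others get W − 744 = $1171M.
Without ClearBand: best allocation of the remaining 2 bidders over all 3 bands is TerraLink→Band F ($471M), OrbitCom→Band A ($850M), total $1321M.
VCG payment = (others' best without ClearBand) − (others' welfare with ClearBand) = 1321 − 1171 = $150M.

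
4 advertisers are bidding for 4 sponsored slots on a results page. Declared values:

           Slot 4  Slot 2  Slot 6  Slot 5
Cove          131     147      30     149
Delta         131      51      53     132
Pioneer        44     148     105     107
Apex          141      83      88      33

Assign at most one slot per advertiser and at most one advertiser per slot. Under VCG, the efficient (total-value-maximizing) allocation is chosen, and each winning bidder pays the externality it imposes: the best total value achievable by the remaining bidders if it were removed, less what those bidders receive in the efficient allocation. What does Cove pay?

Efficient allocation: Cove→Slot 2 ($147), Delta→Slot 5 ($132), Pioneer→Slot 6 ($105), Apex→Slot 4 ($141); total welfare W = $525.
Cove receives Slot 2 at value $147, so the others get W − 147 = $378.
Without Cove: best allocation of the remaining 3 bidders over all 4 slots is Delta→Slot 5 ($132), Pioneer→Slot 2 ($148), Apex→Slot 4 ($141), total $421.
VCG payment = (others' best without Cove) − (others' welfare with Cove) = 421 − 378 = $43.

Cove pays $43.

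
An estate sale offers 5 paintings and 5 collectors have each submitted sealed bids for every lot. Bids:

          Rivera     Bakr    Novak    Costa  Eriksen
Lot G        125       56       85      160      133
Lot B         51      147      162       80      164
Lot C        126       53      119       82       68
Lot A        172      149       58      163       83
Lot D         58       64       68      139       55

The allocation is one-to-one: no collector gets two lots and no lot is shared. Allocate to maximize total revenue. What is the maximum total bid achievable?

Maximum total: $710

Treat this as an assignment problem: match each collector to one lot.
Optimal: Rivera→Lot A ($172), Bakr→Lot B ($147), Novak→Lot C ($119), Costa→Lot D ($139), Eriksen→Lot G ($133) — total 172+147+119+139+133 = $710.
Row-greedy (each collector in turn takes its best remaining lot) gives $653, worse by 57.
Swapping Novak↔Eriksen (Novak→Lot G $85, Eriksen→Lot C $68) loses 99.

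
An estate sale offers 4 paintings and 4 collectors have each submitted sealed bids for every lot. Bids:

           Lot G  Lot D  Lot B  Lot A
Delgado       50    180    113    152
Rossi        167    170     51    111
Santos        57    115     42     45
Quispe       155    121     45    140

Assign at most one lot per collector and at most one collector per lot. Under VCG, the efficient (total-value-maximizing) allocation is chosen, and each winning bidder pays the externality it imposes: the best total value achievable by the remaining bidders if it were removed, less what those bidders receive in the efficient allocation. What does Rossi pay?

Efficient allocation: Delgado→Lot B ($113), Rossi→Lot G ($167), Santos→Lot D ($115), Quispe→Lot A ($140); total welfare W = $535.
Rossi receives Lot G at value $167, so the others get W − 167 = $368.
Without Rossi: best allocation of the remaining 3 bidders over all 4 lots is Delgado→Lot A ($152), Santos→Lot D ($115), Quispe→Lot G ($155), total $422.
VCG payment = (others' best without Rossi) − (others' welfare with Rossi) = 422 − 368 = $54.

Rossi pays $54.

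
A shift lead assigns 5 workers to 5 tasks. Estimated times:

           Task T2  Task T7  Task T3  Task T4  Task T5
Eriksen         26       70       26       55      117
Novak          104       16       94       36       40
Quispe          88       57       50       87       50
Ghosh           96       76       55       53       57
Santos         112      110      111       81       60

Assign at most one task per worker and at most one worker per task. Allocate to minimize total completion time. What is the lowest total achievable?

This is a one-to-one assignment (minimum-cost bipartite matching).
Optimal: Eriksen→Task T2 (26 min), Novak→Task T7 (16 min), Quispe→Task T3 (50 min), Ghosh→Task T4 (53 min), Santos→Task T5 (60 min) — total 26+16+50+53+60 = 205 min.

Minimum total: 205 min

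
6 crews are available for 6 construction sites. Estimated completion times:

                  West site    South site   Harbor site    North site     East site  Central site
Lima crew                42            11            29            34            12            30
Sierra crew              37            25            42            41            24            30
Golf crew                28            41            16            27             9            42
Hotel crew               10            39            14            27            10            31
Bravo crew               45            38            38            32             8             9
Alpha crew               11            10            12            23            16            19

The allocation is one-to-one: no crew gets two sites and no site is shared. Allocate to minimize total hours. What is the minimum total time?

Minimum total: 92 hours

Optimal: Lima crew→South site (11 hours), Sierra crew→North site (41 hours), Golf crew→East site (9 hours), Hotel crew→West site (10 hours), Bravo crew→Central site (9 hours), Alpha crew→Harbor site (12 hours) — total 11+41+9+10+9+12 = 92 hours.
Column-greedy (each site in turn goes to its cheapest remaining crew) gives 110 hours, worse by 18.
No other one-to-one assignment undercuts 92 hours.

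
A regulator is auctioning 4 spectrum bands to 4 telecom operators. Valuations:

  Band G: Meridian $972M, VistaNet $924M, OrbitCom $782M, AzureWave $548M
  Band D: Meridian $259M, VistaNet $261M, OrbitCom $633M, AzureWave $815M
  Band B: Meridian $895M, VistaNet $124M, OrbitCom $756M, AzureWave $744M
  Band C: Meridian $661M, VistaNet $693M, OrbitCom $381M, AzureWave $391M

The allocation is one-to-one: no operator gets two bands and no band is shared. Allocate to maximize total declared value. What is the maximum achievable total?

Maximum total: $3236M

Optimal: Meridian→Band G ($972M), VistaNet→Band C ($693M), OrbitCom→Band B ($756M), AzureWave→Band D ($815M) — total 972+693+756+815 = $3236M.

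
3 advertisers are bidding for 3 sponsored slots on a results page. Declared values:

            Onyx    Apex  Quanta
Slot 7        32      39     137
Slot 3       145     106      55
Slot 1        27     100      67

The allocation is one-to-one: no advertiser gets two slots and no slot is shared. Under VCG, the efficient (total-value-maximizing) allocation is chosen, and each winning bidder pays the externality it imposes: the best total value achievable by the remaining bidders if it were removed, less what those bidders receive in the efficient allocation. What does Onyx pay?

Efficient allocation: Onyx→Slot 3 ($145), Apex→Slot 1 ($100), Quanta→Slot 7 ($137); total welfare W = $382.
Onyx receives Slot 3 at value $145, so the others get W − 145 = $237.
Without Onyx: best allocation of the remaining 2 bidders over all 3 slots is Apex→Slot 3 ($106), Quanta→Slot 7 ($137), total $243.
VCG payment = (others' best without Onyx) − (others' welfare with Onyx) = 243 − 237 = $6.

Onyx pays $6.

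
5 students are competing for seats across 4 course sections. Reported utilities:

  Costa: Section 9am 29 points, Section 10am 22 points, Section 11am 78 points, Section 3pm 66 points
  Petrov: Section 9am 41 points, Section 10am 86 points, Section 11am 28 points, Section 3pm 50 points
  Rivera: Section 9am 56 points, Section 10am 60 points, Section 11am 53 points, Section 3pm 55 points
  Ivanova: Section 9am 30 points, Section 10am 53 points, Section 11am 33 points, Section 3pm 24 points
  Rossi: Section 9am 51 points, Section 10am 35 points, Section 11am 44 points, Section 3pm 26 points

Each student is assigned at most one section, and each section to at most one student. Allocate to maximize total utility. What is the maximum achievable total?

Max total: 270 points

Optimal: Rossi→Section 9am (51 points), Petrov→Section 10am (86 points), Costa→Section 11am (78 points), Rivera→Section 3pm (55 points) — total 51+86+78+55 = 270 points.
Max-entry greedy (repeatedly take the single best remaining cell) gives 246 points, worse by 24.
Swapping Costa↔Rivera (Costa→Section 3pm 66 points, Rivera→Section 11am 53 points) loses 14.
Every other assignment is strictly worse.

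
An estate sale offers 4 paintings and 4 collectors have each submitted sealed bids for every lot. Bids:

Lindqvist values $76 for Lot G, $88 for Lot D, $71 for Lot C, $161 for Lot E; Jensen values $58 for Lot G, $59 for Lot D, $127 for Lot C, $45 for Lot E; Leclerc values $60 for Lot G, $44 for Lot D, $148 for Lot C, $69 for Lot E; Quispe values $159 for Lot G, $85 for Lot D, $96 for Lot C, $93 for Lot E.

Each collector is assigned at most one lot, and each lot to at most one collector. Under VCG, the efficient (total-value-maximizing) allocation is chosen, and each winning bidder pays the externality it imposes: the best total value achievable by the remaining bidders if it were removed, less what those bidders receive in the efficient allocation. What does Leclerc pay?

Leclerc pays $68.

Efficient allocation: Lindqvist→Lot E ($161), Jensen→Lot D ($59), Leclerc→Lot C ($148), Quispe→Lot G ($159); total welfare W = $527.
Leclerc receives Lot C at value $148, so the others get W − 148 = $379.
Without Leclerc: best allocation of the remaining 3 bidders over all 4 lots is Lindqvist→Lot E ($161), Jensen→Lot C ($127), Quispe→Lot G ($159), total $447.
VCG payment = (others' best without Leclerc) − (others' welfare with Leclerc) = 447 − 379 = $68.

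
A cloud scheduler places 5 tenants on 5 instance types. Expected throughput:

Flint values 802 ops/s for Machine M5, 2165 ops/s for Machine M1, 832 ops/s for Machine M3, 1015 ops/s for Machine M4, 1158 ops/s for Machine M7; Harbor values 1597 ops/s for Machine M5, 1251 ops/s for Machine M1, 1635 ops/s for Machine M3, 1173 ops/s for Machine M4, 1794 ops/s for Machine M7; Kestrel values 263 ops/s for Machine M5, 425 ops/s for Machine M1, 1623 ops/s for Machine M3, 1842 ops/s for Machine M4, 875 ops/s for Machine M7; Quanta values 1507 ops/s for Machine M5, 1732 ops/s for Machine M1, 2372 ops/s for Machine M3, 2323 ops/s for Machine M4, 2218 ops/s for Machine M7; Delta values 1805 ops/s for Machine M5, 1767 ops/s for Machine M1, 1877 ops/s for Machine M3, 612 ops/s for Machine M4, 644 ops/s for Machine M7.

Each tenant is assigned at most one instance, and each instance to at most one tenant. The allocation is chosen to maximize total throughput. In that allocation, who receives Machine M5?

Delta receives Machine M5.

This is a one-to-one assignment (maximum-weight bipartite matching).
Optimal: Flint→Machine M1 (2165 ops/s), Harbor→Machine M7 (1794 ops/s), Kestrel→Machine M4 (1842 ops/s), Quanta→Machine M3 (2372 ops/s), Delta→Machine M5 (1805 ops/s) — total 2165+1794+1842+2372+1805 = 9978 ops/s.
Next-best assignment: Flint→Machine M1, Harbor→Machine M7, Kestrel→Machine M3, Quanta→Machine M4, Delta→Machine M5 = 9710 ops/s.
Swapping Quanta↔Harbor (Quanta→Machine M7 2218 ops/s, Harbor→Machine M3 1635 ops/s) loses 313.
Checked against all permutations: 9978 ops/s is optimal.
Delta's own top instance is Machine M3 (1877 ops/s), but forcing Delta→Machine M3 and reassigning the rest optimally gives only 9699 ops/s — worse by 279.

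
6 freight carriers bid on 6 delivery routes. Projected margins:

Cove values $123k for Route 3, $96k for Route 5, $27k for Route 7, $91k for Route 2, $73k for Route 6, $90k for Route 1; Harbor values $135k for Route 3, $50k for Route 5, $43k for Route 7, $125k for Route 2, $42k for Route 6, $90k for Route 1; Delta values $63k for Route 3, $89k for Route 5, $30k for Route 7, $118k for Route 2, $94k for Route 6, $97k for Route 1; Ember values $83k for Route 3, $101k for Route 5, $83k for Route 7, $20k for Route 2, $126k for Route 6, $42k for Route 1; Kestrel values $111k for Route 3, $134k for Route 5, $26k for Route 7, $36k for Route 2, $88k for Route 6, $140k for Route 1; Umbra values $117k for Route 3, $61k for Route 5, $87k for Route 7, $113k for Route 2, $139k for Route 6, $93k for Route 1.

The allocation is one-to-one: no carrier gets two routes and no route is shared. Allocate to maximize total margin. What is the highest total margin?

Optimal: Cove→Route 5 ($96k), Harbor→Route 3 ($135k), Delta→Route 2 ($118k), Ember→Route 7 ($83k), Kestrel→Route 1 ($140k), Umbra→Route 6 ($139k) — total 96+135+118+83+140+139 = $711k.
Row-greedy (each carrier in turn takes its best remaining route) gives $692k, worse by 19.
Swapping Cove↔Kestrel (Cove→Route 1 $90k, Kestrel→Route 5 $134k) loses 12.

Maximum total: $711k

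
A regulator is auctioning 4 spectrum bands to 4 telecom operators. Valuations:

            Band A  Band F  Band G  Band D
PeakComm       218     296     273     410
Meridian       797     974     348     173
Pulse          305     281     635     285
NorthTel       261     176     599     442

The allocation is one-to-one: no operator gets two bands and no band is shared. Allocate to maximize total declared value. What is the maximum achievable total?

Maximum total: $2288M

Optimal: PeakComm→Band D ($410M), Meridian→Band F ($974M), Pulse→Band A ($305M), NorthTel→Band G ($599M) — total 410+974+305+599 = $2288M.
Row-greedy (each operator in turn takes its best remaining band) gives $2280M, worse by 8.
Next-best assignment: PeakComm→Band D, Meridian→Band F, Pulse→Band G, NorthTel→Band A = $2280M.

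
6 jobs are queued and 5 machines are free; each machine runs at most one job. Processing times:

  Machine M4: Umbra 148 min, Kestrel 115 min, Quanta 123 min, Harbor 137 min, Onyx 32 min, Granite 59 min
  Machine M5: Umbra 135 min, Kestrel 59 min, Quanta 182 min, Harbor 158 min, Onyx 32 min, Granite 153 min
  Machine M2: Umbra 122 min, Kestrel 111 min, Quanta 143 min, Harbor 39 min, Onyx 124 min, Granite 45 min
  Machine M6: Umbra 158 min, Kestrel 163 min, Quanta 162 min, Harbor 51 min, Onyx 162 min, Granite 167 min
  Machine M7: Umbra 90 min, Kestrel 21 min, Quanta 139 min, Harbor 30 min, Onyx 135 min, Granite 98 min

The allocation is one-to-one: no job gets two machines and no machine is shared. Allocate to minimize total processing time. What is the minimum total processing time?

Min total: 272 min

Optimal: Quanta→Machine M4 (123 min), Onyx→Machine M5 (32 min), Granite→Machine M2 (45 min), Harbor→Machine M6 (51 min), Kestrel→Machine M7 (21 min) — total 123+32+45+51+21 = 272 min.
Min-entry greedy (repeatedly take the single cheapest remaining cell) gives 389 min, worse by 117.
Next-best assignment: Onyx→Machine M4, Kestrel→Machine M5, Granite→Machine M2, Harbor→Machine M6, Umbra→Machine M7 = 277 min.
Every other assignment is strictly worse.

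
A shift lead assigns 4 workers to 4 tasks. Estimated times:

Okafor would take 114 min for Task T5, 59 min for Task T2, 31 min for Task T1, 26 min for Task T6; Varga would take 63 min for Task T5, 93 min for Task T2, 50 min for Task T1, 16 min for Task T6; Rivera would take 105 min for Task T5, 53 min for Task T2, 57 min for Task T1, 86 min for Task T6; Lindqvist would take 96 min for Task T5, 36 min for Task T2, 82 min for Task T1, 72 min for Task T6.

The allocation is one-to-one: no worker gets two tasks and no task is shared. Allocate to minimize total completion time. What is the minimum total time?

Minimum total: 182 min

This is a one-to-one assignment (minimum-cost bipartite matching).
Optimal: Okafor→Task T6 (26 min), Varga→Task T5 (63 min), Rivera→Task T1 (57 min), Lindqvist→Task T2 (36 min) — total 26+63+57+36 = 182 min.
Min-entry greedy (repeatedly take the single cheapest remaining cell) gives 188 min, worse by 6.
Swapping Lindqvist↔Varga (Lindqvist→Task T5 96 min, Varga→Task T2 93 min) adds 90.
No other one-to-one assignment undercuts 182 min.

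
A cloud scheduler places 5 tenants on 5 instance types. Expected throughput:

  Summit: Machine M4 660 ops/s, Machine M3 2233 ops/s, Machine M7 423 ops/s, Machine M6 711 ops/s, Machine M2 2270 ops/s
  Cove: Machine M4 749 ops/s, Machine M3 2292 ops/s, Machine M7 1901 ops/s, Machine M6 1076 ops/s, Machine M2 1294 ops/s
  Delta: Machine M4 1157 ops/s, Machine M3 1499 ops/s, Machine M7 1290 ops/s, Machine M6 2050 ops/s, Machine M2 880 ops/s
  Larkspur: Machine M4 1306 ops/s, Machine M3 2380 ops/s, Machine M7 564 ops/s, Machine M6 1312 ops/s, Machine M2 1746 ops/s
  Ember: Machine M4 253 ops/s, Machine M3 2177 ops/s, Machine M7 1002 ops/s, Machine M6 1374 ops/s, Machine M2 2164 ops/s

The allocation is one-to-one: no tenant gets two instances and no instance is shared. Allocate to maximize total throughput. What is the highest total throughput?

Maximum total: 9704 ops/s

Optimal: Summit→Machine M2 (2270 ops/s), Cove→Machine M7 (1901 ops/s), Delta→Machine M6 (2050 ops/s), Larkspur→Machine M4 (1306 ops/s), Ember→Machine M3 (2177 ops/s) — total 2270+1901+2050+1306+2177 = 9704 ops/s.
Max-entry greedy (repeatedly take the single best remaining cell) gives 8854 ops/s, worse by 850.
Next-best assignment: Summit→Machine M3, Cove→Machine M7, Delta→Machine M6, Larkspur→Machine M4, Ember→Machine M2 = 9654 ops/s.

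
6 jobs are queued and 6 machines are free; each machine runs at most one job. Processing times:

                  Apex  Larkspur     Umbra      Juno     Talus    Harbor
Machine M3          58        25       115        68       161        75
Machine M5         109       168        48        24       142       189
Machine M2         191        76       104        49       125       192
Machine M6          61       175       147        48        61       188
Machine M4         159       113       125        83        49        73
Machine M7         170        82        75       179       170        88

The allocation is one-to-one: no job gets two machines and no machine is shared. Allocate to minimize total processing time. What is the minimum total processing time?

Min total: 320 min

This is a one-to-one assignment (minimum-cost bipartite matching).
Optimal: Apex→Machine M6 (61 min), Larkspur→Machine M3 (25 min), Umbra→Machine M5 (48 min), Juno→Machine M2 (49 min), Talus→Machine M4 (49 min), Harbor→Machine M7 (88 min) — total 61+25+48+49+49+88 = 320 min.
Row-greedy (each job in turn takes its cheapest remaining machine) gives 367 min, worse by 47.
Next-best assignment: Apex→Machine M6, Larkspur→Machine M3, Umbra→Machine M2, Juno→Machine M5, Talus→Machine M4, Harbor→Machine M7 = 351 min.
Checked against all permutations: 320 min is optimal.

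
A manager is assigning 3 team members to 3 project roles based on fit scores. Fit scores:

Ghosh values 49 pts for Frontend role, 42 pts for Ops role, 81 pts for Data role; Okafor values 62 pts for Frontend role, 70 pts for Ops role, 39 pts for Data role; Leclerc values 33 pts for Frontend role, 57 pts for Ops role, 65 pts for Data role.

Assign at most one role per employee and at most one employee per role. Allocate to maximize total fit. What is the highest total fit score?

Maximum total: 200 pts

Optimal: Ghosh→Data role (81 pts), Okafor→Frontend role (62 pts), Leclerc→Ops role (57 pts) — total 81+62+57 = 200 pts.
Max-entry greedy (repeatedly take the single best remaining cell) gives 184 pts, worse by 16.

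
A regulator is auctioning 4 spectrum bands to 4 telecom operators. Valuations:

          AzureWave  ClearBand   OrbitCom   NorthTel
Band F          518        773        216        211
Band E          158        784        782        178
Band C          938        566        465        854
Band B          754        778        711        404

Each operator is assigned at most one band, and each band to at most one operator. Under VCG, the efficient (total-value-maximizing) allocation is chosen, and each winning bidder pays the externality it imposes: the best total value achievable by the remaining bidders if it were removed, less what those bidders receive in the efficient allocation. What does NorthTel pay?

NorthTel pays $189M.

Efficient allocation: AzureWave→Band B ($754M), ClearBand→Band F ($773M), OrbitCom→Band E ($782M), NorthTel→Band C ($854M); total welfare W = $3163M.
NorthTel receives Band C at value $854M, so the others get W − 854 = $2309M.
Without NorthTel: best allocation of the remaining 3 bidders over all 4 bands is AzureWave→Band C ($938M), ClearBand→Band B ($778M), OrbitCom→Band E ($782M), total $2498M.
VCG payment = (others' best without NorthTel) − (others' welfare with NorthTel) = 2498 − 2309 = $189M.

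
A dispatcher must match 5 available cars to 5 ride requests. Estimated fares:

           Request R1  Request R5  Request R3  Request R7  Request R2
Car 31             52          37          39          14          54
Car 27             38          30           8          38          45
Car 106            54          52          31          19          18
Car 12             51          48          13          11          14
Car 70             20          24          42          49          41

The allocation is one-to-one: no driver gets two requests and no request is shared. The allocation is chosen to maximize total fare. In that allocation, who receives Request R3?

Car 70 receives Request R3.

Treat this as an assignment problem: match each driver to one request.
Optimal: Car 31→Request R2 ($54), Car 27→Request R7 ($38), Car 106→Request R5 ($52), Car 12→Request R1 ($51), Car 70→Request R3 ($42) — total 54+38+52+51+42 = $237.
Column-greedy (each request in turn goes to its best remaining driver) gives $236, worse by 1.
Next-best assignment: Car 31→Request R3, Car 27→Request R2, Car 106→Request R5, Car 12→Request R1, Car 70→Request R7 = $236.
Swapping Car 70↔Car 12 (Car 70→Request R1 $20, Car 12→Request R3 $13) loses 60.
No other one-to-one assignment exceeds $237.
Car 70's own top request is Request R7 ($49), but forcing Car 70→Request R7 and reassigning the rest optimally gives only $236 — worse by 1.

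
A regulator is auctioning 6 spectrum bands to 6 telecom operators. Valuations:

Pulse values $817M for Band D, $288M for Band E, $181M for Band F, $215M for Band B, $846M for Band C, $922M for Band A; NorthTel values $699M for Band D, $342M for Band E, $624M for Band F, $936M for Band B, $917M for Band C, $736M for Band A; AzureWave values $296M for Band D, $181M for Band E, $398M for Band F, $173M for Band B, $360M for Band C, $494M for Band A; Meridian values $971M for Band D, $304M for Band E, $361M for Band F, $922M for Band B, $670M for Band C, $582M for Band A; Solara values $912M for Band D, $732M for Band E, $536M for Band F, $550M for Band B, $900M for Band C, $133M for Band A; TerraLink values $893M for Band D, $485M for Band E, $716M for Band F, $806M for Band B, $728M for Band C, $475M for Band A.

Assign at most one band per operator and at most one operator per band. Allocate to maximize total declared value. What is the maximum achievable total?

Maximum total: $4784M

This is the linear assignment problem.
Optimal: Pulse→Band A ($922M), NorthTel→Band C ($917M), AzureWave→Band F ($398M), Meridian→Band B ($922M), Solara→Band E ($732M), TerraLink→Band D ($893M) — total 922+917+398+922+732+893 = $4784M.
Row-greedy (each operator in turn takes its best remaining band) gives $4612M, worse by 172.
Checked against all permutations: $4784M is optimal.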